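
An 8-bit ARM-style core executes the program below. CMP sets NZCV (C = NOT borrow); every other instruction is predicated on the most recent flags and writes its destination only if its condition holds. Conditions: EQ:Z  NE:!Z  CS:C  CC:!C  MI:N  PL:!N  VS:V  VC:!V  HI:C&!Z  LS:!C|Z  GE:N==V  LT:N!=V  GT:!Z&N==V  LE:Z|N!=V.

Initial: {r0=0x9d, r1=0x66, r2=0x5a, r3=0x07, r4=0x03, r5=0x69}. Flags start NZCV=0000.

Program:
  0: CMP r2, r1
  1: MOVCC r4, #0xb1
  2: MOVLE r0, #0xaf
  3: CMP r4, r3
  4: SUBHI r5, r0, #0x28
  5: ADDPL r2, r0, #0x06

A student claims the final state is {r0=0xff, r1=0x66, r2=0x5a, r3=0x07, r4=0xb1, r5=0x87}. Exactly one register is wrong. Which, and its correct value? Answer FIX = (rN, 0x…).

FIX = (r0, 0xaf)

0: ✓ CMP  NZCV=1000
1: ✓ MOVCC  r4←0xb1
2: ✓ MOVLE  r0←0xaf
3: ✓ CMP  NZCV=1010
4: ✓ SUBHI  r5←0x87
5: · ADDPL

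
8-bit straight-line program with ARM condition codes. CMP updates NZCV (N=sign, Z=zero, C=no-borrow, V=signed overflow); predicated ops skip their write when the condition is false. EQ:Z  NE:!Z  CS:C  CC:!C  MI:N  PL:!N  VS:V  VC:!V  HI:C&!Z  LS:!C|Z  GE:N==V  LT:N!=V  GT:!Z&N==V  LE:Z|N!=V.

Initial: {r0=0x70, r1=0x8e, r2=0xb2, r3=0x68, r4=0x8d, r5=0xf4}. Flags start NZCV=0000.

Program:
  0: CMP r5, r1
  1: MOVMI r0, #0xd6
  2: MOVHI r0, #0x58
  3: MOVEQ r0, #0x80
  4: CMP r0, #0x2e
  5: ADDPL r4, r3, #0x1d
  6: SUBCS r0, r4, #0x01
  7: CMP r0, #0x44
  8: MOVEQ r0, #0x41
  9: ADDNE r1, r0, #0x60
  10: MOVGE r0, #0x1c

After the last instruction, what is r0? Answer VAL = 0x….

[0] flags=0010 → (cmp)
[1] flags=0010 MI?F → skip
[2] flags=0010 HI?T → r0=0x58
[3] flags=0010 EQ?F → skip
[4] flags=0010 → (cmp)
[5] flags=0010 PL?T → r4=0x85
[6] flags=0010 CS?T → r0=0x84
[7] flags=0011 → (cmp)
[8] flags=0011 EQ?F → skip
[9] flags=0011 NE?T → r1=0xe4
[10] flags=0011 GE?F → skip

VAL = 0x84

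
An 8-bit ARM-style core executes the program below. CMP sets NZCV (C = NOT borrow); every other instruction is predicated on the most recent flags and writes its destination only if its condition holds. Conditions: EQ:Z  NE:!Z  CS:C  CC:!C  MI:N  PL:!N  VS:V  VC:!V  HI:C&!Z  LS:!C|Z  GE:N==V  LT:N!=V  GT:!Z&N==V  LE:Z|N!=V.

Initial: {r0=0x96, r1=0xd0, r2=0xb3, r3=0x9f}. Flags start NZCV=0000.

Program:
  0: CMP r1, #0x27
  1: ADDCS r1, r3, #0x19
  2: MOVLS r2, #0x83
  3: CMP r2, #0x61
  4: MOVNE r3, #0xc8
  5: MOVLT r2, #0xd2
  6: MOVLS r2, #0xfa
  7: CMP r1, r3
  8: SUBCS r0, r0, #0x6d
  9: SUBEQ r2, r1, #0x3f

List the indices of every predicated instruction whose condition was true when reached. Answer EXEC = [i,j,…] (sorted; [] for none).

0: ✓ CMP  NZCV=1010
1: ✓ ADDCS  r1←0xb8
2: · MOVLS
3: ✓ CMP  NZCV=0011
4: ✓ MOVNE  r3←0xc8
5: ✓ MOVLT  r2←0xd2
6: · MOVLS
7: ✓ CMP  NZCV=1000
8: · SUBCS
9: · SUBEQ

EXEC = [1,4,5]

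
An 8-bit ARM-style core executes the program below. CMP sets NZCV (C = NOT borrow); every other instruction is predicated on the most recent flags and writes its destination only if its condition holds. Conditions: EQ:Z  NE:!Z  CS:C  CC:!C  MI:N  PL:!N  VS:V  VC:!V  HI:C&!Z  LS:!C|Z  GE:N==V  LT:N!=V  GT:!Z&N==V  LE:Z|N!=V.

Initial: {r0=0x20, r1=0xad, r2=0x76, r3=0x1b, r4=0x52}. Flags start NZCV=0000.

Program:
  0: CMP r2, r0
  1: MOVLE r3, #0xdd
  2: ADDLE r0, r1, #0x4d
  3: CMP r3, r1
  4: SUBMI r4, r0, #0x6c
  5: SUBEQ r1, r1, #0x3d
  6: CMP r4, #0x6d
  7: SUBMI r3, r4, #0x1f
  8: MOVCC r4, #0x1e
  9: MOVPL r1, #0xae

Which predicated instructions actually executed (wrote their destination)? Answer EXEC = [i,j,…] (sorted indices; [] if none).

0: ✓ CMP  NZCV=0010
1: · MOVLE
2: · ADDLE
3: ✓ CMP  NZCV=0000
4: · SUBMI
5: · SUBEQ
6: ✓ CMP  NZCV=1000
7: ✓ SUBMI  r3←0x33
8: ✓ MOVCC  r4←0x1e
9: · MOVPL

EXEC = [7,8]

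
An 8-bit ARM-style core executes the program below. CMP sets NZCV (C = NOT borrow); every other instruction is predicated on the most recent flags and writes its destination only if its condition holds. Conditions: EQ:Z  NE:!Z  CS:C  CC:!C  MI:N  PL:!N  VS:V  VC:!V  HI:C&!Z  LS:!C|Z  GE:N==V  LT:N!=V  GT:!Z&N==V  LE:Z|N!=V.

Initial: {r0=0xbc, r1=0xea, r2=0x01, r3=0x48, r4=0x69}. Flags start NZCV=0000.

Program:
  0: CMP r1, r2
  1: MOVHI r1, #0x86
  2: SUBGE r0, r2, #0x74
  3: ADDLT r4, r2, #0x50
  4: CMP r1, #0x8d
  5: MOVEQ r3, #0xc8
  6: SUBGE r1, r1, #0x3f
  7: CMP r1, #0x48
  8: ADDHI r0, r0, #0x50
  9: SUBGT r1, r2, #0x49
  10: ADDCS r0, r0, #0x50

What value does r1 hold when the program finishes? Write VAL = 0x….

VAL = 0x86

0: ✓ CMP  NZCV=1010
1: ✓ MOVHI  r1←0x86
2: · SUBGE
3: ✓ ADDLT  r4←0x51
4: ✓ CMP  NZCV=1000
5: · MOVEQ
6: · SUBGE
7: ✓ CMP  NZCV=0011
8: ✓ ADDHI  r0←0x0c
9: · SUBGT
10: ✓ ADDCS  r0←0x5c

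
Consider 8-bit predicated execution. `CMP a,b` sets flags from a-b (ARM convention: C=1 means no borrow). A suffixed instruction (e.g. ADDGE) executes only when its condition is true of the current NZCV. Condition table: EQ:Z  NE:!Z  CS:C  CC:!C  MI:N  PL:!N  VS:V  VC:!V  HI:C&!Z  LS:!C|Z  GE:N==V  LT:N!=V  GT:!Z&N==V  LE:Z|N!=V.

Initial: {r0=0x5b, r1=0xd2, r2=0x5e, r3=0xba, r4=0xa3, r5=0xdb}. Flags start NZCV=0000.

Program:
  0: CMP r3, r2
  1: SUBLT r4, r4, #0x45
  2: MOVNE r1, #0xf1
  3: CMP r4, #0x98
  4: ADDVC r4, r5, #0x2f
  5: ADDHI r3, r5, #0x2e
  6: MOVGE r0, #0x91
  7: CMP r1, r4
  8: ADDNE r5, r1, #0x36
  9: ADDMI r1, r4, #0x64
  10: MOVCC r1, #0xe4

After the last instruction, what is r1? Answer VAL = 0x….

0: ✓ CMP  NZCV=0011
1: ✓ SUBLT  r4←0x5e
2: ✓ MOVNE  r1←0xf1
3: ✓ CMP  NZCV=1001
4: · ADDVC
5: · ADDHI
6: ✓ MOVGE  r0←0x91
7: ✓ CMP  NZCV=1010
8: ✓ ADDNE  r5←0x27
9: ✓ ADDMI  r1←0xc2
10: · MOVCC

VAL = 0xc2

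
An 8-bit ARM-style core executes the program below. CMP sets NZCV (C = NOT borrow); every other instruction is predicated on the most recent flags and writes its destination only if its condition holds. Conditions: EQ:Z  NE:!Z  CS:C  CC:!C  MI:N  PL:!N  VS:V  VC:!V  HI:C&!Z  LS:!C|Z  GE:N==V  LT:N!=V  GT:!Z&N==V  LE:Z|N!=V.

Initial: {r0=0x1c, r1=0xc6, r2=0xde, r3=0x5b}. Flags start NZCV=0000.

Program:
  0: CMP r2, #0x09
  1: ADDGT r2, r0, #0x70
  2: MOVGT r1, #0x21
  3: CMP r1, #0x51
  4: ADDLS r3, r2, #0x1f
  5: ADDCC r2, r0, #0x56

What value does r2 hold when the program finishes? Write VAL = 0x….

0: ✓ CMP  NZCV=1010
1: · ADDGT
2: · MOVGT
3: ✓ CMP  NZCV=0011
4: · ADDLS
5: · ADDCC

VAL = 0xde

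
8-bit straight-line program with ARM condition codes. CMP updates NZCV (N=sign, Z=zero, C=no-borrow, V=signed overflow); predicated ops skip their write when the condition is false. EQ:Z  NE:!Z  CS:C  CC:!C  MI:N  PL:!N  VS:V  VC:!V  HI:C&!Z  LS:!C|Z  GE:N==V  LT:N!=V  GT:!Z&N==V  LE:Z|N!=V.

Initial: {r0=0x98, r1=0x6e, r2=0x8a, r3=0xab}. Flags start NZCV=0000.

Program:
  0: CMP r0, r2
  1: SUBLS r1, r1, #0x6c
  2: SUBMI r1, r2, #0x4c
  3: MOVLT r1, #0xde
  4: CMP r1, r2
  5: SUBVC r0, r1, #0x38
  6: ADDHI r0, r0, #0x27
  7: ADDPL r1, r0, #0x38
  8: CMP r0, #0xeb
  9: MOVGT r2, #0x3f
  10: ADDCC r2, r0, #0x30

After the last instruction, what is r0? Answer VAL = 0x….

0: ✓ CMP  NZCV=0010
1: · SUBLS
2: · SUBMI
3: · MOVLT
4: ✓ CMP  NZCV=1001
5: · SUBVC
6: · ADDHI
7: · ADDPL
8: ✓ CMP  NZCV=1000
9: · MOVGT
10: ✓ ADDCC  r2←0xc8

VAL = 0x98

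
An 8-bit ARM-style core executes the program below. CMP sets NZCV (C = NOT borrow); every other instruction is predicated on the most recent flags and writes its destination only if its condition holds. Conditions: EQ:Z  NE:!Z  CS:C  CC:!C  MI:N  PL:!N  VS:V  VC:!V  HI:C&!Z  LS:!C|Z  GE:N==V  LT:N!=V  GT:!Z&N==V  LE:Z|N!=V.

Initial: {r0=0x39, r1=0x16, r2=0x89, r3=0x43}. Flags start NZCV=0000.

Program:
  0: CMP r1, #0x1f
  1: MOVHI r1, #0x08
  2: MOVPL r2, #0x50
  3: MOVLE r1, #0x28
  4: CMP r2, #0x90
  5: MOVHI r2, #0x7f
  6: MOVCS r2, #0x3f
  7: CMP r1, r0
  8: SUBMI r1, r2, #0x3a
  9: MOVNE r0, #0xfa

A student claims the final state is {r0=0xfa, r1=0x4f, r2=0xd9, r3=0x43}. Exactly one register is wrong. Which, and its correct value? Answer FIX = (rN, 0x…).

0: ✓ CMP  NZCV=1000
1: · MOVHI
2: · MOVPL
3: ✓ MOVLE  r1←0x28
4: ✓ CMP  NZCV=1000
5: · MOVHI
6: · MOVCS
7: ✓ CMP  NZCV=1000
8: ✓ SUBMI  r1←0x4f
9: ✓ MOVNE  r0←0xfa

FIX = (r2, 0x89)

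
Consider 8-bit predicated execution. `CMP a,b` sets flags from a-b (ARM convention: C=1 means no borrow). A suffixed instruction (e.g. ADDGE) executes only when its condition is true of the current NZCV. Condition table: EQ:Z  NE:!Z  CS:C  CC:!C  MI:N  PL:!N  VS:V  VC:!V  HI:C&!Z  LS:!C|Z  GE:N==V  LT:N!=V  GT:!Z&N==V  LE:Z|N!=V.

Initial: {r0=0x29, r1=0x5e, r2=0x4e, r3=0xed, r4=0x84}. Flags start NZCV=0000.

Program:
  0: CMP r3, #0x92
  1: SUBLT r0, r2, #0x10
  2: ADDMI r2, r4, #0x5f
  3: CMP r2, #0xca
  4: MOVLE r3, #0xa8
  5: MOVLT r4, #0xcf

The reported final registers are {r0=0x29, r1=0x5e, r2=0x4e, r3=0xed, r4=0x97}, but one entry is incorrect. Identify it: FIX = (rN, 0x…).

0: ✓ CMP  NZCV=0010
1: · SUBLT
2: · ADDMI
3: ✓ CMP  NZCV=1001
4: · MOVLE
5: · MOVLT

FIX = (r4, 0x84)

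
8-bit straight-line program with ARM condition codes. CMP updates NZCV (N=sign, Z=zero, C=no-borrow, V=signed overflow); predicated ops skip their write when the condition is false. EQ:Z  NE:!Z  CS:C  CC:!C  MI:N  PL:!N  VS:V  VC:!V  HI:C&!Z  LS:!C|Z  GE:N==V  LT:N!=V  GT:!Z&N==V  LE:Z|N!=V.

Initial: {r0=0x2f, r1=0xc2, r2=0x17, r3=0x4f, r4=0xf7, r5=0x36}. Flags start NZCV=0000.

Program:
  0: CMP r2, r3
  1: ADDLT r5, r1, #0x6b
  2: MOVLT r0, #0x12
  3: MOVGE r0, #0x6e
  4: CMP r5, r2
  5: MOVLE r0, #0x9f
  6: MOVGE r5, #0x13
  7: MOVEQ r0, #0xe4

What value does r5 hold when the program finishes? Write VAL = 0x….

0: ✓ CMP  NZCV=1000
1: ✓ ADDLT  r5←0x2d
2: ✓ MOVLT  r0←0x12
3: · MOVGE
4: ✓ CMP  NZCV=0010
5: · MOVLE
6: ✓ MOVGE  r5←0x13
7: · MOVEQ

VAL = 0x13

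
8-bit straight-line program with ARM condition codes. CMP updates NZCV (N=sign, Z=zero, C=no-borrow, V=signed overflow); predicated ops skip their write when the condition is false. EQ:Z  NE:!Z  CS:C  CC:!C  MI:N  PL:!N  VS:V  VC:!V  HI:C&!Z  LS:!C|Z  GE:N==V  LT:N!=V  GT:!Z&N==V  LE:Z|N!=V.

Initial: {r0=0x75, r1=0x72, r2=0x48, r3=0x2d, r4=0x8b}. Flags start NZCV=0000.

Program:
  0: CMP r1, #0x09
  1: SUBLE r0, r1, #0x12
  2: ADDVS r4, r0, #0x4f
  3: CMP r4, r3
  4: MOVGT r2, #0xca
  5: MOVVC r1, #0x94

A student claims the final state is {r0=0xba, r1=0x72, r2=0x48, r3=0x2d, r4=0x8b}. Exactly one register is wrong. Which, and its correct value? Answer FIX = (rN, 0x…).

FIX = (r0, 0x75)

[0] flags=0010 → (cmp)
[1] flags=0010 LE?F → skip
[2] flags=0010 VS?F → skip
[3] flags=0011 → (cmp)
[4] flags=0011 GT?F → skip
[5] flags=0011 VC?F → skip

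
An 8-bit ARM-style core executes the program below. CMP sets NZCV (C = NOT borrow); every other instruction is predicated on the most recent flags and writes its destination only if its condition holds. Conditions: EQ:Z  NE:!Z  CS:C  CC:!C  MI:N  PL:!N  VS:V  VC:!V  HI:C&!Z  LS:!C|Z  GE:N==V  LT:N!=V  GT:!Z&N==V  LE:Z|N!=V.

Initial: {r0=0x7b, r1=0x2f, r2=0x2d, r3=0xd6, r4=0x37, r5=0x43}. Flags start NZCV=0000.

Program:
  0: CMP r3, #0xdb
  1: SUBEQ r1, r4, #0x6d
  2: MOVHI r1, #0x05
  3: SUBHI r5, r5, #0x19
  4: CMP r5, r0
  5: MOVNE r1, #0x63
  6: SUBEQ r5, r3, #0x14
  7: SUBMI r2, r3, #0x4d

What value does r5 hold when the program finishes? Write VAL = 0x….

VAL = 0x43

0: ✓ CMP  NZCV=1000
1: · SUBEQ
2: · MOVHI
3: · SUBHI
4: ✓ CMP  NZCV=1000
5: ✓ MOVNE  r1←0x63
6: · SUBEQ
7: ✓ SUBMI  r2←0x89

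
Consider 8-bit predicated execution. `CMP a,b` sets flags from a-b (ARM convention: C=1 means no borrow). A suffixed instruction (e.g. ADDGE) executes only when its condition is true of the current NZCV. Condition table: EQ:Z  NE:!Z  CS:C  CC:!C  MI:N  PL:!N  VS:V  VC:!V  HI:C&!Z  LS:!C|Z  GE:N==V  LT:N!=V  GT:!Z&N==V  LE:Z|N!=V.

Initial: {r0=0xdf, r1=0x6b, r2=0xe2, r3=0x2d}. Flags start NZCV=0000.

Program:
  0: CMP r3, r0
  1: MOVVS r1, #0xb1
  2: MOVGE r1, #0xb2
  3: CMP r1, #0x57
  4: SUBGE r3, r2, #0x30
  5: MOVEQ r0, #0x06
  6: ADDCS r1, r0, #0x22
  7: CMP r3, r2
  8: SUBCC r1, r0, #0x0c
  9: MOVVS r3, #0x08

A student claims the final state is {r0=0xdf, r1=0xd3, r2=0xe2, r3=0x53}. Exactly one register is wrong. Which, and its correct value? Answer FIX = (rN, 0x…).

[0] flags=0000 → (cmp)
[1] flags=0000 VS?F → skip
[2] flags=0000 GE?T → r1=0xb2
[3] flags=0011 → (cmp)
[4] flags=0011 GE?F → skip
[5] flags=0011 EQ?F → skip
[6] flags=0011 CS?T → r1=0x01
[7] flags=0000 → (cmp)
[8] flags=0000 CC?T → r1=0xd3
[9] flags=0000 VS?F → skip

FIX = (r3, 0x2d)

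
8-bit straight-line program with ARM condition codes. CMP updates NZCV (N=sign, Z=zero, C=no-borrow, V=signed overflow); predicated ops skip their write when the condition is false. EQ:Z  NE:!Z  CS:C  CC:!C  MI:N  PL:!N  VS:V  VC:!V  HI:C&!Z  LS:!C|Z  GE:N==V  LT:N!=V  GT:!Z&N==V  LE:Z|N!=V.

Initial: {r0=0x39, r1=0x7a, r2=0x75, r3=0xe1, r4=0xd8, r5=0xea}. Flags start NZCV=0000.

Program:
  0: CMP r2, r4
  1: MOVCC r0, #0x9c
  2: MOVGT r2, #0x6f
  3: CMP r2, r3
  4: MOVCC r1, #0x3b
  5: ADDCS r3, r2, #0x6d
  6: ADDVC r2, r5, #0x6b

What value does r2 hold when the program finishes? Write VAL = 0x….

[0] flags=1001 → (cmp)
[1] flags=1001 CC?T → r0=0x9c
[2] flags=1001 GT?T → r2=0x6f
[3] flags=1001 → (cmp)
[4] flags=1001 CC?T → r1=0x3b
[5] flags=1001 CS?F → skip
[6] flags=1001 VC?F → skip

VAL = 0x6f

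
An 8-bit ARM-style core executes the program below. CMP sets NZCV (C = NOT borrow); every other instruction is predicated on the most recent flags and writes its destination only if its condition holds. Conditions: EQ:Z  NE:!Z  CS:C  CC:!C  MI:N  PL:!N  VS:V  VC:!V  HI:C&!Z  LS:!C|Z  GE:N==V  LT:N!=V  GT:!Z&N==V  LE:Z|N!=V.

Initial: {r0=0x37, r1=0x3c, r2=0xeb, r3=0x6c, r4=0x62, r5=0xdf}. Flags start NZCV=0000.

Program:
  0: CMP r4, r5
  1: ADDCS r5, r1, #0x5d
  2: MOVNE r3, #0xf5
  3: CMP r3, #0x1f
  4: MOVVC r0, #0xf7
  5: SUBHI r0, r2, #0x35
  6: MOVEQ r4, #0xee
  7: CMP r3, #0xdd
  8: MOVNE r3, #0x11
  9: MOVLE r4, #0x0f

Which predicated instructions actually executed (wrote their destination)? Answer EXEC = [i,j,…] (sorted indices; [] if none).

0: ✓ CMP  NZCV=1001
1: · ADDCS
2: ✓ MOVNE  r3←0xf5
3: ✓ CMP  NZCV=1010
4: ✓ MOVVC  r0←0xf7
5: ✓ SUBHI  r0←0xb6
6: · MOVEQ
7: ✓ CMP  NZCV=0010
8: ✓ MOVNE  r3←0x11
9: · MOVLE

EXEC = [2,4,5,8]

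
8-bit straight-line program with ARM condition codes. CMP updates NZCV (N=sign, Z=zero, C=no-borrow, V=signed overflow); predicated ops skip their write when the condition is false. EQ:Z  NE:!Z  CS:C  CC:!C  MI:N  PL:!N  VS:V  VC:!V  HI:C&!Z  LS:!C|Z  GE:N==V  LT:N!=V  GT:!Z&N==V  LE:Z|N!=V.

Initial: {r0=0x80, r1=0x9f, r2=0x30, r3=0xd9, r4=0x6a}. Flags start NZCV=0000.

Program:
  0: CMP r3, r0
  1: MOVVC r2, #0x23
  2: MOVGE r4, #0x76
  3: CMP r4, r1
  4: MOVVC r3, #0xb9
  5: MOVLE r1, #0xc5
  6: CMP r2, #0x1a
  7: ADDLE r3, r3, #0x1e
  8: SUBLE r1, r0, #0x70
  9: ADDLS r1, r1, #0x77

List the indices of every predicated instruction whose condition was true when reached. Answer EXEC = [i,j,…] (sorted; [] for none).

EXEC = [1,2]

0: ✓ CMP  NZCV=0010
1: ✓ MOVVC  r2←0x23
2: ✓ MOVGE  r4←0x76
3: ✓ CMP  NZCV=1001
4: · MOVVC
5: · MOVLE
6: ✓ CMP  NZCV=0010
7: · ADDLE
8: · SUBLE
9: · ADDLS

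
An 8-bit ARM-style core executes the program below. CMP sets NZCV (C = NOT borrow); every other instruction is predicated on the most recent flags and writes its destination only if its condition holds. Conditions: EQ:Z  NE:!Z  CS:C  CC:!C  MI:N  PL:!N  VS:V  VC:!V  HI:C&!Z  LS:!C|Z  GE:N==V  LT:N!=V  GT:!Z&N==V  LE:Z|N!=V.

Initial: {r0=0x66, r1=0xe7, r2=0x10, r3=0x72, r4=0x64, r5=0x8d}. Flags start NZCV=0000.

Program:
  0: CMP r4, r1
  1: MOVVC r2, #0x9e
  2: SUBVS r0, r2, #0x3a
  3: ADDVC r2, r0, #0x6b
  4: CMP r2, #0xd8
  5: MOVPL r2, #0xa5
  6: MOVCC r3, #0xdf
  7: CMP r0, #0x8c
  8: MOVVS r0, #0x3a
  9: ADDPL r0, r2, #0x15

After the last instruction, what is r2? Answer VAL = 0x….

[0] flags=0000 → (cmp)
[1] flags=0000 VC?T → r2=0x9e
[2] flags=0000 VS?F → skip
[3] flags=0000 VC?T → r2=0xd1
[4] flags=1000 → (cmp)
[5] flags=1000 PL?F → skip
[6] flags=1000 CC?T → r3=0xdf
[7] flags=1001 → (cmp)
[8] flags=1001 VS?T → r0=0x3a
[9] flags=1001 PL?F → skip

VAL = 0xd1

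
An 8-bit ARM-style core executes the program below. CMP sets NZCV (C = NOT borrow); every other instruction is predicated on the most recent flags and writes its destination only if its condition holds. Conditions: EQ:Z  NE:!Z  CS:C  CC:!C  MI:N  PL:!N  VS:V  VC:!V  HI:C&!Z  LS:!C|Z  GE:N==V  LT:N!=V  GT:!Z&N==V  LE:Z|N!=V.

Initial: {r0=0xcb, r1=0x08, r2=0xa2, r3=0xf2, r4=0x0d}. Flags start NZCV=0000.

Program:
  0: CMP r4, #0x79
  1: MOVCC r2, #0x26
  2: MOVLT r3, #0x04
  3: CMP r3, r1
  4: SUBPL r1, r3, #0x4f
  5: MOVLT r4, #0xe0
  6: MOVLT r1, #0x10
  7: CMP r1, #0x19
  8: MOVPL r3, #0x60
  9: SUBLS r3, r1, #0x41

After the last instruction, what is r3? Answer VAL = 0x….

VAL = 0xcf

0: ✓ CMP  NZCV=1000
1: ✓ MOVCC  r2←0x26
2: ✓ MOVLT  r3←0x04
3: ✓ CMP  NZCV=1000
4: · SUBPL
5: ✓ MOVLT  r4←0xe0
6: ✓ MOVLT  r1←0x10
7: ✓ CMP  NZCV=1000
8: · MOVPL
9: ✓ SUBLS  r3←0xcf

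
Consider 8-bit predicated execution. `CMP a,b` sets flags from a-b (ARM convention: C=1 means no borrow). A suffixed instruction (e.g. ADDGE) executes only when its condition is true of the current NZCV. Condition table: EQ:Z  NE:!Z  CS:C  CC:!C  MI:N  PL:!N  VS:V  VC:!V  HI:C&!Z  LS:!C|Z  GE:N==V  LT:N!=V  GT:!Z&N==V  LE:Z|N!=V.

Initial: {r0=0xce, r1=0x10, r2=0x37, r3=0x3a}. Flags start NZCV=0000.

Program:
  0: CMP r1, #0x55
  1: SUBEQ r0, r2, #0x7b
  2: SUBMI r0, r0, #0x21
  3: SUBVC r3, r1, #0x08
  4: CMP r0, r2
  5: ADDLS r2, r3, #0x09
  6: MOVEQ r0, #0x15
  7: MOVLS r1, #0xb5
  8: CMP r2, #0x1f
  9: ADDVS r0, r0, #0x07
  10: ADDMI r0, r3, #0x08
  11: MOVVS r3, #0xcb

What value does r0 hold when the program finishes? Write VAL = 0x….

VAL = 0xad

[0] flags=1000 → (cmp)
[1] flags=1000 EQ?F → skip
[2] flags=1000 MI?T → r0=0xad
[3] flags=1000 VC?T → r3=0x08
[4] flags=0011 → (cmp)
[5] flags=0011 LS?F → skip
[6] flags=0011 EQ?F → skip
[7] flags=0011 LS?F → skip
[8] flags=0010 → (cmp)
[9] flags=0010 VS?F → skip
[10] flags=0010 MI?F → skip
[11] flags=0010 VS?F → skip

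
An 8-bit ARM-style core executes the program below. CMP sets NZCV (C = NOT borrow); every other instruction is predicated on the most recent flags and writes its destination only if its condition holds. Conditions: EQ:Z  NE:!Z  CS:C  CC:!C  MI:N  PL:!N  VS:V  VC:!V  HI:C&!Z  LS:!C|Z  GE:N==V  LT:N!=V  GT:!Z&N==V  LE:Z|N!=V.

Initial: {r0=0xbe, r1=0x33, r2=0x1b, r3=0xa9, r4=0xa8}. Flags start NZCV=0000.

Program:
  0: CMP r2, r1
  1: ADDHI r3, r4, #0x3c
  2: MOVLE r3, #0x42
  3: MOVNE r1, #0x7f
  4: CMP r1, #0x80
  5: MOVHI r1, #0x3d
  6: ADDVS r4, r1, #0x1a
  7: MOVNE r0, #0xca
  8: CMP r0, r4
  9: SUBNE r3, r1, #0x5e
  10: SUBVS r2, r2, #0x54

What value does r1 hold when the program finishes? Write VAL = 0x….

0: ✓ CMP  NZCV=1000
1: · ADDHI
2: ✓ MOVLE  r3←0x42
3: ✓ MOVNE  r1←0x7f
4: ✓ CMP  NZCV=1001
5: · MOVHI
6: ✓ ADDVS  r4←0x99
7: ✓ MOVNE  r0←0xca
8: ✓ CMP  NZCV=0010
9: ✓ SUBNE  r3←0x21
10: · SUBVS

VAL = 0x7f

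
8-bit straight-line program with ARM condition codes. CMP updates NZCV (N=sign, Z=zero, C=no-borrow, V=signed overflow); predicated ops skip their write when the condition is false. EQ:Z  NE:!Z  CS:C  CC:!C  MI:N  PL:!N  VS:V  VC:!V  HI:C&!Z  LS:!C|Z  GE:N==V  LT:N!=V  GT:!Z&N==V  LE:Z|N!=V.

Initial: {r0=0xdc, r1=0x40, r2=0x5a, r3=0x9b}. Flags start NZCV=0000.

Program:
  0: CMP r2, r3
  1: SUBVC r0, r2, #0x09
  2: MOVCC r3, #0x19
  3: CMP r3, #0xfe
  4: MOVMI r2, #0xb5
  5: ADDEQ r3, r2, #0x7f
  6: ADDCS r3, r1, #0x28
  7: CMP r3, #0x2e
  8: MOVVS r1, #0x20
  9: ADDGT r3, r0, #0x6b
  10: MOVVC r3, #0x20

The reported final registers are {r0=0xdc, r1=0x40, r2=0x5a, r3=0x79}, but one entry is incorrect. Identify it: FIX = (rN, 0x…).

[0] flags=1001 → (cmp)
[1] flags=1001 VC?F → skip
[2] flags=1001 CC?T → r3=0x19
[3] flags=0000 → (cmp)
[4] flags=0000 MI?F → skip
[5] flags=0000 EQ?F → skip
[6] flags=0000 CS?F → skip
[7] flags=1000 → (cmp)
[8] flags=1000 VS?F → skip
[9] flags=1000 GT?F → skip
[10] flags=1000 VC?T → r3=0x20

FIX = (r3, 0x20)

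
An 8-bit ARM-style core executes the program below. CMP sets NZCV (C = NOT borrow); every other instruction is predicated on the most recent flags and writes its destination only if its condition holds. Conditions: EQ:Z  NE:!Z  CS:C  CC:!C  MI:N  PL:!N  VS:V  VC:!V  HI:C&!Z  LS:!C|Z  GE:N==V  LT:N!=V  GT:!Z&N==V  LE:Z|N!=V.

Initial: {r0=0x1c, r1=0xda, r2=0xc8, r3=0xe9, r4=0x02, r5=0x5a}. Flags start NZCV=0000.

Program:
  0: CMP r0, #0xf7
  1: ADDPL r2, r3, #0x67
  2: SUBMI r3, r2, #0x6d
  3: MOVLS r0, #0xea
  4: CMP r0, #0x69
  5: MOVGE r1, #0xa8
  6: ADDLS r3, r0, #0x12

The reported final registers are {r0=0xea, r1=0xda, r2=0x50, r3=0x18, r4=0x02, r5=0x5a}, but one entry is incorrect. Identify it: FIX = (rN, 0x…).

FIX = (r3, 0xe9)

[0] flags=0000 → (cmp)
[1] flags=0000 PL?T → r2=0x50
[2] flags=0000 MI?F → skip
[3] flags=0000 LS?T → r0=0xea
[4] flags=1010 → (cmp)
[5] flags=1010 GE?F → skip
[6] flags=1010 LS?F → skip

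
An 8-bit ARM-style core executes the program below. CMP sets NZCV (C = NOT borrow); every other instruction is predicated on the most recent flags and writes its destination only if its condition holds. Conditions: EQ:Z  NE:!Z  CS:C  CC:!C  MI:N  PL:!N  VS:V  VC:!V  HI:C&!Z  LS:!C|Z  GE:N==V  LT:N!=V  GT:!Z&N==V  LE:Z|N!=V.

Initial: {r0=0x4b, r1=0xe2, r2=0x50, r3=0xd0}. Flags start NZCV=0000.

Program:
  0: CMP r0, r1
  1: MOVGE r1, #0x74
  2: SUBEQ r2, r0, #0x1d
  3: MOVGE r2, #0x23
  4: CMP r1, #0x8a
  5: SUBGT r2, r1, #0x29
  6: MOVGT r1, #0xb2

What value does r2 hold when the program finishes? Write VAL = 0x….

VAL = 0x4b

[0] flags=0000 → (cmp)
[1] flags=0000 GE?T → r1=0x74
[2] flags=0000 EQ?F → skip
[3] flags=0000 GE?T → r2=0x23
[4] flags=1001 → (cmp)
[5] flags=1001 GT?T → r2=0x4b
[6] flags=1001 GT?T → r1=0xb2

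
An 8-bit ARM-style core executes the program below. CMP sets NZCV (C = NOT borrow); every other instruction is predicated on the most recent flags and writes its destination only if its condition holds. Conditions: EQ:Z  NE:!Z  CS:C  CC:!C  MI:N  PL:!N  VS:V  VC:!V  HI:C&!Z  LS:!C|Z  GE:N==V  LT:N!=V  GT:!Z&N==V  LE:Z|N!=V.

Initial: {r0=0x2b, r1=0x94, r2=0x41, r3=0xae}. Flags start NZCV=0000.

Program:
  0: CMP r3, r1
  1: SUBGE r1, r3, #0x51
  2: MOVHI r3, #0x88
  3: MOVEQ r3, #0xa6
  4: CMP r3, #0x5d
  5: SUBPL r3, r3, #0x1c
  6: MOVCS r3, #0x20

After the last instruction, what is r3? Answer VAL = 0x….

[0] flags=0010 → (cmp)
[1] flags=0010 GE?T → r1=0x5d
[2] flags=0010 HI?T → r3=0x88
[3] flags=0010 EQ?F → skip
[4] flags=0011 → (cmp)
[5] flags=0011 PL?T → r3=0x6c
[6] flags=0011 CS?T → r3=0x20

VAL = 0x20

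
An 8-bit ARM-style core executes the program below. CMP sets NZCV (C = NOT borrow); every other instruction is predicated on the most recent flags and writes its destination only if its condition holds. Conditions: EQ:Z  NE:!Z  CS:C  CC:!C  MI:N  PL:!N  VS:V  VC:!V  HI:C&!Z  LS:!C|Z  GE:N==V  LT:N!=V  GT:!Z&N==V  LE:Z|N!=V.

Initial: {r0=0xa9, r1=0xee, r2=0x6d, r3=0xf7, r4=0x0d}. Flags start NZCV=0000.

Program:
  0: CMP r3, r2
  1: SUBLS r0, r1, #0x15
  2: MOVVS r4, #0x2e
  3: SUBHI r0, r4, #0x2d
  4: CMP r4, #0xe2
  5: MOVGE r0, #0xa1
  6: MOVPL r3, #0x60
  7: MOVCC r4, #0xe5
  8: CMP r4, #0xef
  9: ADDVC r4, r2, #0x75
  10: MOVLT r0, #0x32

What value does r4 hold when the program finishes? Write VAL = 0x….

VAL = 0xe2

[0] flags=1010 → (cmp)
[1] flags=1010 LS?F → skip
[2] flags=1010 VS?F → skip
[3] flags=1010 HI?T → r0=0xe0
[4] flags=0000 → (cmp)
[5] flags=0000 GE?T → r0=0xa1
[6] flags=0000 PL?T → r3=0x60
[7] flags=0000 CC?T → r4=0xe5
[8] flags=1000 → (cmp)
[9] flags=1000 VC?T → r4=0xe2
[10] flags=1000 LT?T → r0=0x32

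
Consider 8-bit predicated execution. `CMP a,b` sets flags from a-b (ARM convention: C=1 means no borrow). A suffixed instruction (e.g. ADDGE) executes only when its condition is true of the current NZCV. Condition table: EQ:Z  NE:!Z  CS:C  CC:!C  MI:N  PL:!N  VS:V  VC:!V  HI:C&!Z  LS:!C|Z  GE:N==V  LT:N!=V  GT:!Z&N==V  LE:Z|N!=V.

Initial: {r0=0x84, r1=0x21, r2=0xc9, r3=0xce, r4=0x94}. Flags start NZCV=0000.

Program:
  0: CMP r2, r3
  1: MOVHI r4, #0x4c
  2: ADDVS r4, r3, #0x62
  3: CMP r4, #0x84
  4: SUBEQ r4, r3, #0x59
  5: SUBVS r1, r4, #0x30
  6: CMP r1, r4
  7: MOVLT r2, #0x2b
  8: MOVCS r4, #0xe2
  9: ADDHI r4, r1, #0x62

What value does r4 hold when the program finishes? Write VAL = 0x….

VAL = 0x94

[0] flags=1000 → (cmp)
[1] flags=1000 HI?F → skip
[2] flags=1000 VS?F → skip
[3] flags=0010 → (cmp)
[4] flags=0010 EQ?F → skip
[5] flags=0010 VS?F → skip
[6] flags=1001 → (cmp)
[7] flags=1001 LT?F → skip
[8] flags=1001 CS?F → skip
[9] flags=1001 HI?F → skip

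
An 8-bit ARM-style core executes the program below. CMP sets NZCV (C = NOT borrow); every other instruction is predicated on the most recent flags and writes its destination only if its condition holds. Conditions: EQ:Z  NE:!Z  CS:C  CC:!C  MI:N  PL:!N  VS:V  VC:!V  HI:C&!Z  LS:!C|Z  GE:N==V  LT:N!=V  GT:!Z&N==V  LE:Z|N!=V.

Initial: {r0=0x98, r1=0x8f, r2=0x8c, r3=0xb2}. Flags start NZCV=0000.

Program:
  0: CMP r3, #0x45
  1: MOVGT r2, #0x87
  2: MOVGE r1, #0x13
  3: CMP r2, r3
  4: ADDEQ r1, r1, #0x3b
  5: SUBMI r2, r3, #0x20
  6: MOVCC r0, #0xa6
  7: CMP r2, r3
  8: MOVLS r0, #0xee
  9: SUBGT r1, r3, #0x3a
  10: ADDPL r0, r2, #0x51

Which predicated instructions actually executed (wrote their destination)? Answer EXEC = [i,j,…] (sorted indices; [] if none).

0: ✓ CMP  NZCV=0011
1: · MOVGT
2: · MOVGE
3: ✓ CMP  NZCV=1000
4: · ADDEQ
5: ✓ SUBMI  r2←0x92
6: ✓ MOVCC  r0←0xa6
7: ✓ CMP  NZCV=1000
8: ✓ MOVLS  r0←0xee
9: · SUBGT
10: · ADDPL

EXEC = [5,6,8]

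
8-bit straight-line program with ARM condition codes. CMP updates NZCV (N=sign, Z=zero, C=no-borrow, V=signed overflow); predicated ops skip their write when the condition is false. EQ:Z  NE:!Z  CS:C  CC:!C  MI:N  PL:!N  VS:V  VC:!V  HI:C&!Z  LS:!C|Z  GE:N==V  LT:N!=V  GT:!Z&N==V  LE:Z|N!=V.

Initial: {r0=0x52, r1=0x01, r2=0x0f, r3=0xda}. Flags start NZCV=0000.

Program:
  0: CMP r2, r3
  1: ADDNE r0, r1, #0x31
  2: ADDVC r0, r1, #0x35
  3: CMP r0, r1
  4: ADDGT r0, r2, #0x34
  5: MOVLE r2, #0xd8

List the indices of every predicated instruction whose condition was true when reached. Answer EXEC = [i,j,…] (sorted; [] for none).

[0] flags=0000 → (cmp)
[1] flags=0000 NE?T → r0=0x32
[2] flags=0000 VC?T → r0=0x36
[3] flags=0010 → (cmp)
[4] flags=0010 GT?T → r0=0x43
[5] flags=0010 LE?F → skip

EXEC = [1,2,4]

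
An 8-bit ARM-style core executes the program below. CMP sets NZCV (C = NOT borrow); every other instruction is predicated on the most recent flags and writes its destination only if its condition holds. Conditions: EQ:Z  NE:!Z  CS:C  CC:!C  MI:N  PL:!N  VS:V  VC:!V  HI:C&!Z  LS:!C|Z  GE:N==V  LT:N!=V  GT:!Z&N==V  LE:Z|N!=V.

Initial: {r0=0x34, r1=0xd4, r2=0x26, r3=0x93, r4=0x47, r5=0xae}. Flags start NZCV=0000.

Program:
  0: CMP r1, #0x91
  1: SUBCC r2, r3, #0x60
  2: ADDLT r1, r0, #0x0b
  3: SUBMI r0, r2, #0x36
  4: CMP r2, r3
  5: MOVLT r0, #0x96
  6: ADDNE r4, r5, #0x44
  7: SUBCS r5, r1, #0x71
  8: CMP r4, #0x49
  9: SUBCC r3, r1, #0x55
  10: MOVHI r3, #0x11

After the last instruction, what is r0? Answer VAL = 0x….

VAL = 0x34

0: ✓ CMP  NZCV=0010
1: · SUBCC
2: · ADDLT
3: · SUBMI
4: ✓ CMP  NZCV=1001
5: · MOVLT
6: ✓ ADDNE  r4←0xf2
7: · SUBCS
8: ✓ CMP  NZCV=1010
9: · SUBCC
10: ✓ MOVHI  r3←0x11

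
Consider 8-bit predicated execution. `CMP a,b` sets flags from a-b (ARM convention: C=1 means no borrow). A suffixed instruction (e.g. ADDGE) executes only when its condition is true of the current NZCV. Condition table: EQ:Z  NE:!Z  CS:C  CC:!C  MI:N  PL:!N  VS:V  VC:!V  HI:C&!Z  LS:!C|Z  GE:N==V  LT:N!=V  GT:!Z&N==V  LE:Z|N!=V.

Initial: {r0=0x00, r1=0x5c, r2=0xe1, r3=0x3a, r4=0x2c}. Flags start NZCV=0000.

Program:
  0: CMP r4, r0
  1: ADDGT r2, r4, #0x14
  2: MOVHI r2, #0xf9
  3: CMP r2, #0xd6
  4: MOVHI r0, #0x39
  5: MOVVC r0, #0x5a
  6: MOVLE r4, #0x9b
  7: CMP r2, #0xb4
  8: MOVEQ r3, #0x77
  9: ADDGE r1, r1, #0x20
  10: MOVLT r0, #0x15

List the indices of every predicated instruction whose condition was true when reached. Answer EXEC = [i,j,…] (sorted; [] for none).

EXEC = [1,2,4,5,9]

[0] flags=0010 → (cmp)
[1] flags=0010 GT?T → r2=0x40
[2] flags=0010 HI?T → r2=0xf9
[3] flags=0010 → (cmp)
[4] flags=0010 HI?T → r0=0x39
[5] flags=0010 VC?T → r0=0x5a
[6] flags=0010 LE?F → skip
[7] flags=0010 → (cmp)
[8] flags=0010 EQ?F → skip
[9] flags=0010 GE?T → r1=0x7c
[10] flags=0010 LT?F → skip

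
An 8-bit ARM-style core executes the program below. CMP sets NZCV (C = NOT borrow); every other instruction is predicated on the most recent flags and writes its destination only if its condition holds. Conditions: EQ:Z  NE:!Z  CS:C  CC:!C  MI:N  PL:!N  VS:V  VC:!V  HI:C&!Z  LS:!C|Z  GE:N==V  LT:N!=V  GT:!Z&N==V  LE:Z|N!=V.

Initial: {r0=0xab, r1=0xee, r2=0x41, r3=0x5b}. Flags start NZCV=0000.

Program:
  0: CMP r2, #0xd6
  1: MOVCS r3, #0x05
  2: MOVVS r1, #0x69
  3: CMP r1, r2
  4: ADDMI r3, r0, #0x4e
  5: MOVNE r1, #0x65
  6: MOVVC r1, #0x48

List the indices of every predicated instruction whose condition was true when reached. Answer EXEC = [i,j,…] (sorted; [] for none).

EXEC = [4,5,6]

[0] flags=0000 → (cmp)
[1] flags=0000 CS?F → skip
[2] flags=0000 VS?F → skip
[3] flags=1010 → (cmp)
[4] flags=1010 MI?T → r3=0xf9
[5] flags=1010 NE?T → r1=0x65
[6] flags=1010 VC?T → r1=0x48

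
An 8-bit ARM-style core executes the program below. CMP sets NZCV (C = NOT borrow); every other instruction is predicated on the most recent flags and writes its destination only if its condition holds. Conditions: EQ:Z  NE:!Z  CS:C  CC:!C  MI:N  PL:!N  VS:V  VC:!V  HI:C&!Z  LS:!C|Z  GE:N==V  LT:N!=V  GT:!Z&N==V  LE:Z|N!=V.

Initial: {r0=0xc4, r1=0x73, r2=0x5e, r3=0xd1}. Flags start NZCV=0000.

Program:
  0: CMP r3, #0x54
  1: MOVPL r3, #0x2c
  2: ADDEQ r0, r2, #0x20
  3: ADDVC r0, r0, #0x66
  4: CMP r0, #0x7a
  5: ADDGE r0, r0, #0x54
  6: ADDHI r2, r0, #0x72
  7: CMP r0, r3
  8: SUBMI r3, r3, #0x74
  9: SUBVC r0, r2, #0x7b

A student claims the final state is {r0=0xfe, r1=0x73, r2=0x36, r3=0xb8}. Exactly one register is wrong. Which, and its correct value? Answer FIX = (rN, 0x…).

[0] flags=0011 → (cmp)
[1] flags=0011 PL?T → r3=0x2c
[2] flags=0011 EQ?F → skip
[3] flags=0011 VC?F → skip
[4] flags=0011 → (cmp)
[5] flags=0011 GE?F → skip
[6] flags=0011 HI?T → r2=0x36
[7] flags=1010 → (cmp)
[8] flags=1010 MI?T → r3=0xb8
[9] flags=1010 VC?T → r0=0xbb

FIX = (r0, 0xbb)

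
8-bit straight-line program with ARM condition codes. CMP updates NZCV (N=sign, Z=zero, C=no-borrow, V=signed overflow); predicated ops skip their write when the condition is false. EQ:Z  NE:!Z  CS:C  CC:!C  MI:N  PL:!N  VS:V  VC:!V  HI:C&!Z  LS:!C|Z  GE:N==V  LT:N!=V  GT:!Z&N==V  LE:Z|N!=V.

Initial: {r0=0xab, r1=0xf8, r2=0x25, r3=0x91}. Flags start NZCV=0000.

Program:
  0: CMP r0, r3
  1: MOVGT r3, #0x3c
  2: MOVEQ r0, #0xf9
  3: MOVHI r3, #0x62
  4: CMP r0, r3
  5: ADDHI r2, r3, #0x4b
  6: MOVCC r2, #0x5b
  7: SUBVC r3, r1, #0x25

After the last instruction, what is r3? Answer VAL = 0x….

0: ✓ CMP  NZCV=0010
1: ✓ MOVGT  r3←0x3c
2: · MOVEQ
3: ✓ MOVHI  r3←0x62
4: ✓ CMP  NZCV=0011
5: ✓ ADDHI  r2←0xad
6: · MOVCC
7: · SUBVC

VAL = 0x62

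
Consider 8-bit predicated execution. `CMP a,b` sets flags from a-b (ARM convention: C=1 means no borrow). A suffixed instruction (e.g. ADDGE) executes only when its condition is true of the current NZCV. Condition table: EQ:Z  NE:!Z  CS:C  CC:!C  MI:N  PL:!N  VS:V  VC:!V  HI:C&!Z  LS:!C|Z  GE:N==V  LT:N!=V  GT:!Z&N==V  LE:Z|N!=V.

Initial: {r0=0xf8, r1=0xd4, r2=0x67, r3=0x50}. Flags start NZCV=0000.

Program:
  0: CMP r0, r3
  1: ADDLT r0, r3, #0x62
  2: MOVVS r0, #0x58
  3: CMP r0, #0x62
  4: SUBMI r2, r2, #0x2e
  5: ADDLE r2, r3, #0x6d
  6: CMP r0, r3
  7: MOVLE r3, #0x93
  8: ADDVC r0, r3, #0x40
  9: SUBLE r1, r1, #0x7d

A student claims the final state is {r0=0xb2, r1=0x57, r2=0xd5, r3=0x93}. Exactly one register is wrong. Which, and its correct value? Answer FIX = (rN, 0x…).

[0] flags=1010 → (cmp)
[1] flags=1010 LT?T → r0=0xb2
[2] flags=1010 VS?F → skip
[3] flags=0011 → (cmp)
[4] flags=0011 MI?F → skip
[5] flags=0011 LE?T → r2=0xbd
[6] flags=0011 → (cmp)
[7] flags=0011 LE?T → r3=0x93
[8] flags=0011 VC?F → skip
[9] flags=0011 LE?T → r1=0x57

FIX = (r2, 0xbd)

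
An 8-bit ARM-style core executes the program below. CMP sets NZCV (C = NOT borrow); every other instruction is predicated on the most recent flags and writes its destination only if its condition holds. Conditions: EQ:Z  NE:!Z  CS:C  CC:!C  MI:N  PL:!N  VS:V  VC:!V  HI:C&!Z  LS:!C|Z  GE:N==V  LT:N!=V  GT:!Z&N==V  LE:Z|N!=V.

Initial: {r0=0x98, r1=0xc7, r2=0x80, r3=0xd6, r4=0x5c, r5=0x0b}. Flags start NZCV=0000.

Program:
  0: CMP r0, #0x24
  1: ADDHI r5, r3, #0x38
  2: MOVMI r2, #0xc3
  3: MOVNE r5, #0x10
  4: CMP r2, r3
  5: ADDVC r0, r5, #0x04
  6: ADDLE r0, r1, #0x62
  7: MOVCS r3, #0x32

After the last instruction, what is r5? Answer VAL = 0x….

VAL = 0x10

[0] flags=0011 → (cmp)
[1] flags=0011 HI?T → r5=0x0e
[2] flags=0011 MI?F → skip
[3] flags=0011 NE?T → r5=0x10
[4] flags=1000 → (cmp)
[5] flags=1000 VC?T → r0=0x14
[6] flags=1000 LE?T → r0=0x29
[7] flags=1000 CS?F → skip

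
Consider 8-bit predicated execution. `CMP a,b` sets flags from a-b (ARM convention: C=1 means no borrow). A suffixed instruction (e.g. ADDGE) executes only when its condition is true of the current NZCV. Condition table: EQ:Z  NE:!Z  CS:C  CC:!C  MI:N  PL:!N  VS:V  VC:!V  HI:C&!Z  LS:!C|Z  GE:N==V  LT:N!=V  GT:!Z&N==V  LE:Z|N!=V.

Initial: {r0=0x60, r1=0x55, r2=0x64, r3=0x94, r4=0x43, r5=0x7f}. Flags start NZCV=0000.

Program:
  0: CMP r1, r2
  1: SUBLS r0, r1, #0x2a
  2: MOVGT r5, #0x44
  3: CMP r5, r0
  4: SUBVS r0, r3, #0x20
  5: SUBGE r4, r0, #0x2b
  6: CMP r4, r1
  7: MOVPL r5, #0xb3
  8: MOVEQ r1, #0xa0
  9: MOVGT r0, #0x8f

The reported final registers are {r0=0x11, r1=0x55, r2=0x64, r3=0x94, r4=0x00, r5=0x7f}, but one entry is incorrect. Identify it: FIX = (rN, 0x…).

[0] flags=1000 → (cmp)
[1] flags=1000 LS?T → r0=0x2b
[2] flags=1000 GT?F → skip
[3] flags=0010 → (cmp)
[4] flags=0010 VS?F → skip
[5] flags=0010 GE?T → r4=0x00
[6] flags=1000 → (cmp)
[7] flags=1000 PL?F → skip
[8] flags=1000 EQ?F → skip
[9] flags=1000 GT?F → skip

FIX = (r0, 0x2b)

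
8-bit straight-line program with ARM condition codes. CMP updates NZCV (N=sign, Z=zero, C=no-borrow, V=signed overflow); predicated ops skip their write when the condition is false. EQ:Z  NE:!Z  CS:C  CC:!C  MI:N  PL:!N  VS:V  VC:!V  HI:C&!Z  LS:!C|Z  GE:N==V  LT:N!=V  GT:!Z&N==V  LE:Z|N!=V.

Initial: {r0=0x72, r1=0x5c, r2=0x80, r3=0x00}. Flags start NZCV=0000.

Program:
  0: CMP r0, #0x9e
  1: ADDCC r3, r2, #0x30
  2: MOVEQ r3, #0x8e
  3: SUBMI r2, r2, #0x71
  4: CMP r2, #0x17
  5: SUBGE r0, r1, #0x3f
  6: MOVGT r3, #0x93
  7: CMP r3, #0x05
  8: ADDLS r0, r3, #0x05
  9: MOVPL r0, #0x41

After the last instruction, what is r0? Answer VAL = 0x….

0: ✓ CMP  NZCV=1001
1: ✓ ADDCC  r3←0xb0
2: · MOVEQ
3: ✓ SUBMI  r2←0x0f
4: ✓ CMP  NZCV=1000
5: · SUBGE
6: · MOVGT
7: ✓ CMP  NZCV=1010
8: · ADDLS
9: · MOVPL

VAL = 0x72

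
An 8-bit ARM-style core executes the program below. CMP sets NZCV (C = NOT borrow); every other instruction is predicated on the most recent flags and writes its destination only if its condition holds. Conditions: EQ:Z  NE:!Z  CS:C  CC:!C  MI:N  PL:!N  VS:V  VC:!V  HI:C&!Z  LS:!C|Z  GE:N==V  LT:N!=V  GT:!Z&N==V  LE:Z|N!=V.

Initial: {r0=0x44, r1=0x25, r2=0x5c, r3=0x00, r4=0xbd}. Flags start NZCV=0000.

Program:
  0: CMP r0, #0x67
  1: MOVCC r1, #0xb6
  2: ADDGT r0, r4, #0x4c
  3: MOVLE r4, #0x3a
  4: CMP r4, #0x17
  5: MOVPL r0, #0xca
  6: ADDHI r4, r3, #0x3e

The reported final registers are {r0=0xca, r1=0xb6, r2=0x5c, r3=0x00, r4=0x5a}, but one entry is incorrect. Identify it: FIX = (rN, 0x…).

FIX = (r4, 0x3e)

[0] flags=1000 → (cmp)
[1] flags=1000 CC?T → r1=0xb6
[2] flags=1000 GT?F → skip
[3] flags=1000 LE?T → r4=0x3a
[4] flags=0010 → (cmp)
[5] flags=0010 PL?T → r0=0xca
[6] flags=0010 HI?T → r4=0x3e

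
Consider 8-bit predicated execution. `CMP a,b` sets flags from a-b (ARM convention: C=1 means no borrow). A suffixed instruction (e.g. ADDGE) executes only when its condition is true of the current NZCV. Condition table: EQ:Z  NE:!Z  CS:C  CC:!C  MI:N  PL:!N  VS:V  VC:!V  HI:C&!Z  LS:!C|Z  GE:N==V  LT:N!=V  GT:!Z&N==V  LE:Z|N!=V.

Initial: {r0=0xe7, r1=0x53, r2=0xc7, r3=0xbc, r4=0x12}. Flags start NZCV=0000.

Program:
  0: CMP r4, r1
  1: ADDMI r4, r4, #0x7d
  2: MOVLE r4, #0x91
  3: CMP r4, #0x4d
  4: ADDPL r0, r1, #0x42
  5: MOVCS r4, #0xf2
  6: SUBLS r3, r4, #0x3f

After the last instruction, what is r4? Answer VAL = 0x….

[0] flags=1000 → (cmp)
[1] flags=1000 MI?T → r4=0x8f
[2] flags=1000 LE?T → r4=0x91
[3] flags=0011 → (cmp)
[4] flags=0011 PL?T → r0=0x95
[5] flags=0011 CS?T → r4=0xf2
[6] flags=0011 LS?F → skip

VAL = 0xf2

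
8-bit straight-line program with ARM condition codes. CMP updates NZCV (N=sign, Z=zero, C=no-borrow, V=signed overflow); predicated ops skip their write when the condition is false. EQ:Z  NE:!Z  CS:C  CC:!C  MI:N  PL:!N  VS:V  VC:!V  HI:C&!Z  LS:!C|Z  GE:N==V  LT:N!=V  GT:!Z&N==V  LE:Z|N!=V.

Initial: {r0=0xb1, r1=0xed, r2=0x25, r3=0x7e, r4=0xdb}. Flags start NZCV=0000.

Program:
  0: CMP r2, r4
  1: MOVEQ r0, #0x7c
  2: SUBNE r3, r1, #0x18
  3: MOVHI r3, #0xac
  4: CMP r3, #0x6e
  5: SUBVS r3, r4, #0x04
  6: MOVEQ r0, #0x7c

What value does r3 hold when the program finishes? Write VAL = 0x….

0: ✓ CMP  NZCV=0000
1: · MOVEQ
2: ✓ SUBNE  r3←0xd5
3: · MOVHI
4: ✓ CMP  NZCV=0011
5: ✓ SUBVS  r3←0xd7
6: · MOVEQ

VAL = 0xd7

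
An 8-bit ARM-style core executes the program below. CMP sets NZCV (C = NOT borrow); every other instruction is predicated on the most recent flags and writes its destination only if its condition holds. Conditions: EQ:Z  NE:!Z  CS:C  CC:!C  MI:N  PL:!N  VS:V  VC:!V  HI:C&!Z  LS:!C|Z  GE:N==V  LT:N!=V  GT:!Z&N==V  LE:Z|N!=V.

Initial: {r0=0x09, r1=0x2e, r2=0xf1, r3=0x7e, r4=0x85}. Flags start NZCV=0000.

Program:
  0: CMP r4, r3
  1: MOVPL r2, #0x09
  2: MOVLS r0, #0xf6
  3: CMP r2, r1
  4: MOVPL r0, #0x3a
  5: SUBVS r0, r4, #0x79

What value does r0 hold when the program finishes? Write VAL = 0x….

0: ✓ CMP  NZCV=0011
1: ✓ MOVPL  r2←0x09
2: · MOVLS
3: ✓ CMP  NZCV=1000
4: · MOVPL
5: · SUBVS

VAL = 0x09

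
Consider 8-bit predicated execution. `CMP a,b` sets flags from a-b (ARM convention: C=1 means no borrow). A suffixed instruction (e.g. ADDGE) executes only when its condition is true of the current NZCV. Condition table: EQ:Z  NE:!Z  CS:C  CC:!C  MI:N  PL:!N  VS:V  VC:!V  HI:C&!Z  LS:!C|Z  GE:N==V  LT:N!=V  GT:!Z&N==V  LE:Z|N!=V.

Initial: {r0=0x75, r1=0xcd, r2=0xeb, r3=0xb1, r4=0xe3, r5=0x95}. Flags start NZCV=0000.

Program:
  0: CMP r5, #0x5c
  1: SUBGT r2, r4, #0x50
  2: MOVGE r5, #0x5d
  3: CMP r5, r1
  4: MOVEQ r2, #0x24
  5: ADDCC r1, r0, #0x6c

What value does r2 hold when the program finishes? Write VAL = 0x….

0: ✓ CMP  NZCV=0011
1: · SUBGT
2: · MOVGE
3: ✓ CMP  NZCV=1000
4: · MOVEQ
5: ✓ ADDCC  r1←0xe1

VAL = 0xeb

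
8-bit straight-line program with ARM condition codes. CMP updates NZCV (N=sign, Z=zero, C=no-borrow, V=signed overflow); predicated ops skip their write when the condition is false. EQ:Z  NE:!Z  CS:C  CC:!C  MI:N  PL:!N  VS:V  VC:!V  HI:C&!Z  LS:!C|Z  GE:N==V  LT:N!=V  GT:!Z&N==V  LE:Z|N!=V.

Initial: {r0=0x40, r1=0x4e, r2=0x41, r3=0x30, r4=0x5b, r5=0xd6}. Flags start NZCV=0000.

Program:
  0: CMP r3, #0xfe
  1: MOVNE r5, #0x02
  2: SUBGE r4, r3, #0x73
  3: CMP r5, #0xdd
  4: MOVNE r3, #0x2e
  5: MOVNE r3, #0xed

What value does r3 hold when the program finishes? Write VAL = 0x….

[0] flags=0000 → (cmp)
[1] flags=0000 NE?T → r5=0x02
[2] flags=0000 GE?T → r4=0xbd
[3] flags=0000 → (cmp)
[4] flags=0000 NE?T → r3=0x2e
[5] flags=0000 NE?T → r3=0xed

VAL = 0xed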